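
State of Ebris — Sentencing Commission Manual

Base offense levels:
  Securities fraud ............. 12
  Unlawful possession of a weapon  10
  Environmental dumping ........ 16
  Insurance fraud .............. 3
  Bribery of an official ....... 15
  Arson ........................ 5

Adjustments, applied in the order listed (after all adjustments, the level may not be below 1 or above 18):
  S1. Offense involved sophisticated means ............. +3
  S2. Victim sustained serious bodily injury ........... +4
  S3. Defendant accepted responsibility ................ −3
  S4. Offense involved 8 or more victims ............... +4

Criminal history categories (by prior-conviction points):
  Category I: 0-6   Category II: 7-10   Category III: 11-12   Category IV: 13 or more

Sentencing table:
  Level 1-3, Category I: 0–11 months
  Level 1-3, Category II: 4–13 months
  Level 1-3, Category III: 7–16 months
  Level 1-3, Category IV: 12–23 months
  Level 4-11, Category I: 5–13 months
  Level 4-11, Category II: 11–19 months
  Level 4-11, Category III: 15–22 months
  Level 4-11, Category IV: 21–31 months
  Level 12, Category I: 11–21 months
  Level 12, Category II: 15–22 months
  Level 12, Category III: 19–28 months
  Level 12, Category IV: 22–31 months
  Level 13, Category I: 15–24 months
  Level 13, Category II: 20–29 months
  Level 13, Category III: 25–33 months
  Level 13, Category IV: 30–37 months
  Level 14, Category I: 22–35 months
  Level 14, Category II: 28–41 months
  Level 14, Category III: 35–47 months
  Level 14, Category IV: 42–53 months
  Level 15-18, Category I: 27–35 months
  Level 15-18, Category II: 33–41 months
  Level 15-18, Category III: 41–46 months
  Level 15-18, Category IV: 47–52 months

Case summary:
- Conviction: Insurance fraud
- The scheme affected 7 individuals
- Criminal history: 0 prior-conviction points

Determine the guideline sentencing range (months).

Base offense level for insurance fraud: 3.
Final offense level: 3.
Criminal history: 0 prior points → Category I (0-6).
Level 3 falls in the 1-3 band.
Grid: Level 1-3 × Category I = 0-11 months.

0-11 months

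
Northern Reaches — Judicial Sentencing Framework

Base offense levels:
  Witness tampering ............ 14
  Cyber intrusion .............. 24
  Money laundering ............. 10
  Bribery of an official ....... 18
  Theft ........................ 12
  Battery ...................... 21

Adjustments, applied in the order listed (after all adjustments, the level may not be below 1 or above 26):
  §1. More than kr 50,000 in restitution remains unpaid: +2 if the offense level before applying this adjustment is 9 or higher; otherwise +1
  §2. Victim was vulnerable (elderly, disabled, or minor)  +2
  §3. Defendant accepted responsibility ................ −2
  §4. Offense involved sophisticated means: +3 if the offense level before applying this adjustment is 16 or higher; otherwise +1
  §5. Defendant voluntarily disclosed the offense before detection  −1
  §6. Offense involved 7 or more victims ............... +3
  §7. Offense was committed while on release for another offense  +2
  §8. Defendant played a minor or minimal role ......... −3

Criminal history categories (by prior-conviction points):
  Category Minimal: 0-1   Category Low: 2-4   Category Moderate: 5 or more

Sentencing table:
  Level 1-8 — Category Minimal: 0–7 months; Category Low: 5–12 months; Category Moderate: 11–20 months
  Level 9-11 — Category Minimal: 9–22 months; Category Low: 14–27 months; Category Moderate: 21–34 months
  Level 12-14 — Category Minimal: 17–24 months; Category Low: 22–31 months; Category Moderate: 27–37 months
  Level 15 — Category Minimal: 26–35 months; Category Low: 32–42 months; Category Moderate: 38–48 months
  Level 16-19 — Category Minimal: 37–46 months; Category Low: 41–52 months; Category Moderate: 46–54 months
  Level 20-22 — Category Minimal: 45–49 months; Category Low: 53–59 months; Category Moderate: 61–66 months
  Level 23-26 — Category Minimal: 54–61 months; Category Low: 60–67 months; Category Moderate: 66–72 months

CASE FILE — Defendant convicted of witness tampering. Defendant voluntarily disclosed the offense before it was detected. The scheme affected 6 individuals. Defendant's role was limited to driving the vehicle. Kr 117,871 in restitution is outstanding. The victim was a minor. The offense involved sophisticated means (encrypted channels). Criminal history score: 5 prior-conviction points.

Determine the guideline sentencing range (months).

46-54 months

Base offense level for witness tampering: 14.
§1 applies (level before this adjustment is 14 ≥ 9, so +2): 14 + 2 = 16.
§2 applies: 16 + 2 = 18.
§4 applies (level before this adjustment is 18 ≥ 16, so +3): 18 + 3 = 21.
§5 applies: 21 − 1 = 20.
§6 does not apply.
§8 applies: 20 − 3 = 17.
Final offense level: 17.
Criminal history: 5 prior points → Category Moderate (5+).
Level 17 falls in the 16-19 band.
Grid: Level 16-19 × Category Moderate = 46-54 months.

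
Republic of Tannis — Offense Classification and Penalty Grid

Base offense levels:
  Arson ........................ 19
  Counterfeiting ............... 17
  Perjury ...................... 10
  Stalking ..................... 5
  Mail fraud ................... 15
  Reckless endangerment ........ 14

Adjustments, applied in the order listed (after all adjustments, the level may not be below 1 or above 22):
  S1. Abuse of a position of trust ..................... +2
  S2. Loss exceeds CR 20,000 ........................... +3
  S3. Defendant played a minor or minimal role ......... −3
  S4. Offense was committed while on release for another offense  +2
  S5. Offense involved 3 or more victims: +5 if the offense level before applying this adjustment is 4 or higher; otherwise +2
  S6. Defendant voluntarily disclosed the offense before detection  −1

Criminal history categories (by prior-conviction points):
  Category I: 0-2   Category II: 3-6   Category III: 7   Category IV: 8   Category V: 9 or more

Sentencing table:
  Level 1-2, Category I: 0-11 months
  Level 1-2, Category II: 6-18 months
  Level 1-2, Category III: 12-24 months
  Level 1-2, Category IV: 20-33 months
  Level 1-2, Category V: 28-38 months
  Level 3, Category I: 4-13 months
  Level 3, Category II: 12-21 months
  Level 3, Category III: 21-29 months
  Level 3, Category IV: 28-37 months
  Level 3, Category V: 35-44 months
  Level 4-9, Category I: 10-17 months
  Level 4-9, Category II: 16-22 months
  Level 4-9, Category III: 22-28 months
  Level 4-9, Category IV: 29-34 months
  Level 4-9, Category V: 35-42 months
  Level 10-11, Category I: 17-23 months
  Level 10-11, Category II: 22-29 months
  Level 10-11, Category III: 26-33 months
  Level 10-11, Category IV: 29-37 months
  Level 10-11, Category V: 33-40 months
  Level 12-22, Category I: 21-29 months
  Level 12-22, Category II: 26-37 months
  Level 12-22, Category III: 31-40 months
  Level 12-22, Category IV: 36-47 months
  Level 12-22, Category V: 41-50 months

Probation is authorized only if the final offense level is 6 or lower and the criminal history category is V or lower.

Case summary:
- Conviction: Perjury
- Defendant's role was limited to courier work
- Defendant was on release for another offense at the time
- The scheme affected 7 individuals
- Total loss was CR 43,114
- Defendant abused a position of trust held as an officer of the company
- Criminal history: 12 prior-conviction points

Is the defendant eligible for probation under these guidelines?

No

Base offense level for perjury: 10.
S1 applies: 10 + 2 = 12.
S2 applies: 12 + 3 = 15.
S3 applies: 15 − 3 = 12.
S4 applies: 12 + 2 = 14.
S5 applies (level before this adjustment is 14 ≥ 4, so +5): 14 + 5 = 19.
S6 does not apply.
Final offense level: 19.
Criminal history: 12 prior points → Category V (9+).
Level 19 falls in the 12-22 band.
Grid: Level 12-22 × Category V = 41-50 months.
Probation check: level 19 > 6 and category V ≤ V → not eligible.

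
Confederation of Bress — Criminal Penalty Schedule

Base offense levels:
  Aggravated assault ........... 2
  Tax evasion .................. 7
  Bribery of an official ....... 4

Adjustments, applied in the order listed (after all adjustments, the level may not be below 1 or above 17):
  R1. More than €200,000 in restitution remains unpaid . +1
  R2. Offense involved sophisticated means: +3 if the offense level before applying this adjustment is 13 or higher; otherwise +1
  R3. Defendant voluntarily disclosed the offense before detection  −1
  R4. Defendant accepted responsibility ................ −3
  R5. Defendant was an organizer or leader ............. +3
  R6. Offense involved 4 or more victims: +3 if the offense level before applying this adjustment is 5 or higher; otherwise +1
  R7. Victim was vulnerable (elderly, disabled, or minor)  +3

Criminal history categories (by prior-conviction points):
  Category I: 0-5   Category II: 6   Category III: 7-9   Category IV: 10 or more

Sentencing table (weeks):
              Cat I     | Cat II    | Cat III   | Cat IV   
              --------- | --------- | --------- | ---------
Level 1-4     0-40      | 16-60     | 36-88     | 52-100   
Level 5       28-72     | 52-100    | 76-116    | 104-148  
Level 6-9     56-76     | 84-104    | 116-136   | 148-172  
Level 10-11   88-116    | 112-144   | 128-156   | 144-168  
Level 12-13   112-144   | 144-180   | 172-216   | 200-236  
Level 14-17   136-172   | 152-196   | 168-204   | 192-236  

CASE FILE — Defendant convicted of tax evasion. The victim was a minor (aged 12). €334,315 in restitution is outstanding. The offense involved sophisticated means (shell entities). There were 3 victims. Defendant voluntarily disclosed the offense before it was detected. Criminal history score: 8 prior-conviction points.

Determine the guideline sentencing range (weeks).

128-156 weeks

Base offense level for tax evasion: 7.
R1 applies: 7 + 1 = 8.
R2 applies (level before this adjustment is 8 < 13, so +1): 8 + 1 = 9.
R3 applies: 9 − 1 = 8.
R4 does not apply.
R5 does not apply.
R6 does not apply.
R7 applies: 8 + 3 = 11.
Final offense level: 11.
Criminal history: 8 prior points → Category III (7-9).
Level 11 falls in the 10-11 band.
Grid: Level 10-11 × Category III = 128-156 weeks.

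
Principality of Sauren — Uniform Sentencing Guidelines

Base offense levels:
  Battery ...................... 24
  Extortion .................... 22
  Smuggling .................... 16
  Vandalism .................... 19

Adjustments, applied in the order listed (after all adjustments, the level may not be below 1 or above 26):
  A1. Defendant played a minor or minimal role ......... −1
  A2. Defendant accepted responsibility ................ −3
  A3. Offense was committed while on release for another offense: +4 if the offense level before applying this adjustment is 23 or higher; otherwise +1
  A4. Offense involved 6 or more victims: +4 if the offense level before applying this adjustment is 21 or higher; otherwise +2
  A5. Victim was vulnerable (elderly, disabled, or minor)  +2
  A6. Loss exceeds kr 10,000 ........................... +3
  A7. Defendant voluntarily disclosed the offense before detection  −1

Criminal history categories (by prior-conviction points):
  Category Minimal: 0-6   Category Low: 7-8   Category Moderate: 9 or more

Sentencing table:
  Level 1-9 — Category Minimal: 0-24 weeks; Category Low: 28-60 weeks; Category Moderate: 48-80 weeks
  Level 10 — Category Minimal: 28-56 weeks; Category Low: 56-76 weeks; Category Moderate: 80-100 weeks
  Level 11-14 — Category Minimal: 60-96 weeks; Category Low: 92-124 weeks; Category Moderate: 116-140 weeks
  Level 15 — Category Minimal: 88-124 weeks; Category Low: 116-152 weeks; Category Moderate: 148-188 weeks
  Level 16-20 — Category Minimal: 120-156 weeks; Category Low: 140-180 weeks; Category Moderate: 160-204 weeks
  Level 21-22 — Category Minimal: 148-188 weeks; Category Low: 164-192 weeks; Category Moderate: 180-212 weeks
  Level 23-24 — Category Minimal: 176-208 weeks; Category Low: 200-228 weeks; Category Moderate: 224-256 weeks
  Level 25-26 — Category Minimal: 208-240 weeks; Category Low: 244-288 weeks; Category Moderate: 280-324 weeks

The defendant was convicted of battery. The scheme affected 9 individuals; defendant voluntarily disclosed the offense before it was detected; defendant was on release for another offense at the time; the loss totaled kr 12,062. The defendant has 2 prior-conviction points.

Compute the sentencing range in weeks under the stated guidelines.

208-240 weeks

Base offense level for battery: 24.
A2 does not apply.
A3 applies (level before this adjustment is 24 ≥ 23, so +4): 24 + 4 = 28.
A4 applies (level before this adjustment is 28 ≥ 21, so +4): 28 + 4 = 32.
A6 applies: 32 + 3 = 35.
A7 applies: 35 − 1 = 34.
Level 34 exceeds the maximum of 26; capped at 26.
Final offense level: 26.
Criminal history: 2 prior points → Category Minimal (0-6).
Level 26 falls in the 25-26 band.
Grid: Level 25-26 × Category Minimal = 208-240 weeks.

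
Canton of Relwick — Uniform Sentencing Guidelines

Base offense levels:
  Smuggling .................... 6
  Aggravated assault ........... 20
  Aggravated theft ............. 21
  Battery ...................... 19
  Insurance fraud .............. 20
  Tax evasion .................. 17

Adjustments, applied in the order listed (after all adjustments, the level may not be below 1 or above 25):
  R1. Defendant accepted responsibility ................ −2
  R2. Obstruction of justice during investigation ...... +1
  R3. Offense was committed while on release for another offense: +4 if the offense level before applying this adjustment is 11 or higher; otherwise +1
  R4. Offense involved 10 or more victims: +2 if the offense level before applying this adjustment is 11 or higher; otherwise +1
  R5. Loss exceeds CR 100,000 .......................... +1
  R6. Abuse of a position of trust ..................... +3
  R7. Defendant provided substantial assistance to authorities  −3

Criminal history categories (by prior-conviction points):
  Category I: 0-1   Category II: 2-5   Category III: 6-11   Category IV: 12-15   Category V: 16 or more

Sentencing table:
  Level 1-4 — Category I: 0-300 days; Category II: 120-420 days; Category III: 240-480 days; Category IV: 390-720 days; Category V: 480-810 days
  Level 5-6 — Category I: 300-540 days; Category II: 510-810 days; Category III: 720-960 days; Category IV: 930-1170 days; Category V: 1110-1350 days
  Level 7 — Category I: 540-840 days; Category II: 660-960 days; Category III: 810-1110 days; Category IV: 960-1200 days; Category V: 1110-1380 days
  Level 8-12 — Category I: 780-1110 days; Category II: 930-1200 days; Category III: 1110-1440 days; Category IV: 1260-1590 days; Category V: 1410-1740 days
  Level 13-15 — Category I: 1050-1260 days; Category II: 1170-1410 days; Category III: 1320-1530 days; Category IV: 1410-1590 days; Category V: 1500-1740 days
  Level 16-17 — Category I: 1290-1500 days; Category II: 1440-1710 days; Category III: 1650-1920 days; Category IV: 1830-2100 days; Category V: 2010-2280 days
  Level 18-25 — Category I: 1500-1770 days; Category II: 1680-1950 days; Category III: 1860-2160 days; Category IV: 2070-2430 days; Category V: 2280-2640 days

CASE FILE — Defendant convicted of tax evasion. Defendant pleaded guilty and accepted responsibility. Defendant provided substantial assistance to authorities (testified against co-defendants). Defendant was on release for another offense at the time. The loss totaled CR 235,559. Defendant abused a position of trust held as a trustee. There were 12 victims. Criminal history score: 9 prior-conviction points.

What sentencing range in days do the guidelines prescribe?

1860-2160 days

Base offense level for tax evasion: 17.
R1 applies: 17 − 2 = 15.
R3 applies (level before this adjustment is 15 ≥ 11, so +4): 15 + 4 = 19.
R4 applies (level before this adjustment is 19 ≥ 11, so +2): 19 + 2 = 21.
R5 applies: 21 + 1 = 22.
R6 applies: 22 + 3 = 25.
R7 applies: 25 − 3 = 22.
Final offense level: 22.
Criminal history: 9 prior points → Category III (6-11).
Level 22 falls in the 18-25 band.
Grid: Level 18-25 × Category III = 1860-2160 days.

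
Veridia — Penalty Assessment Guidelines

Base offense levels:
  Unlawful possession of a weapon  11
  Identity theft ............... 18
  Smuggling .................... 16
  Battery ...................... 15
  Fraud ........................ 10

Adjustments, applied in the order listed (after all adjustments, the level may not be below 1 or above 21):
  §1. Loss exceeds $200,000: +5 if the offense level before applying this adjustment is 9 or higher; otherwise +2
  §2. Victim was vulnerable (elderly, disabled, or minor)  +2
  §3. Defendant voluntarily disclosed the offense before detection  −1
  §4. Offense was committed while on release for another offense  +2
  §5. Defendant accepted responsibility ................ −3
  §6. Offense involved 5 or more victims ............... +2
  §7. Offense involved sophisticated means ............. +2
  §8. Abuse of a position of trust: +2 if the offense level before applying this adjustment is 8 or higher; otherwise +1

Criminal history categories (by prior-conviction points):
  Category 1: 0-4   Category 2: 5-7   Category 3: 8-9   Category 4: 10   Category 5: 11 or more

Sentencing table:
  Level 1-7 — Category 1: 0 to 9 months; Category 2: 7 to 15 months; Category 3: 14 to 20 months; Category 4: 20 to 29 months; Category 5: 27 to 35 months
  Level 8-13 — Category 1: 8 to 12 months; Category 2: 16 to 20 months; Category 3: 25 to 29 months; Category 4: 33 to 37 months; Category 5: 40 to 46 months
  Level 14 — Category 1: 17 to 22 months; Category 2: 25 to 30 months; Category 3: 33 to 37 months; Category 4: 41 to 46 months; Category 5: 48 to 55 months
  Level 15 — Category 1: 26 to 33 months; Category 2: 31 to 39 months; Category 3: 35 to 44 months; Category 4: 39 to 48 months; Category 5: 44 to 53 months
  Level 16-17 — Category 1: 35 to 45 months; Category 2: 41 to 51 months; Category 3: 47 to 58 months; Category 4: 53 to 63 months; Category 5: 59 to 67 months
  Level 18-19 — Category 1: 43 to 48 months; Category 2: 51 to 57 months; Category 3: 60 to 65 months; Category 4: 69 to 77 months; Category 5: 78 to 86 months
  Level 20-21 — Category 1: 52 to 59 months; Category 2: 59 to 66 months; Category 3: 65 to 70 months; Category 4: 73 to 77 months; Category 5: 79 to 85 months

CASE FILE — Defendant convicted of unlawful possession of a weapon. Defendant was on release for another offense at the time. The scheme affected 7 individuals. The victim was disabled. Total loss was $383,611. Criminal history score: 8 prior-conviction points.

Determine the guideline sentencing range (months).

65-70 months

Base offense level for unlawful possession of a weapon: 11.
§1 applies (level before this adjustment is 11 ≥ 9, so +5): 11 + 5 = 16.
§2 applies: 16 + 2 = 18.
§4 applies: 18 + 2 = 20.
§5 does not apply.
§6 applies: 20 + 2 = 22.
§8 does not apply.
Level 22 exceeds the maximum of 21; capped at 21.
Final offense level: 21.
Criminal history: 8 prior points → Category 3 (8-9).
Level 21 falls in the 20-21 band.
Grid: Level 20-21 × Category 3 = 65-70 months.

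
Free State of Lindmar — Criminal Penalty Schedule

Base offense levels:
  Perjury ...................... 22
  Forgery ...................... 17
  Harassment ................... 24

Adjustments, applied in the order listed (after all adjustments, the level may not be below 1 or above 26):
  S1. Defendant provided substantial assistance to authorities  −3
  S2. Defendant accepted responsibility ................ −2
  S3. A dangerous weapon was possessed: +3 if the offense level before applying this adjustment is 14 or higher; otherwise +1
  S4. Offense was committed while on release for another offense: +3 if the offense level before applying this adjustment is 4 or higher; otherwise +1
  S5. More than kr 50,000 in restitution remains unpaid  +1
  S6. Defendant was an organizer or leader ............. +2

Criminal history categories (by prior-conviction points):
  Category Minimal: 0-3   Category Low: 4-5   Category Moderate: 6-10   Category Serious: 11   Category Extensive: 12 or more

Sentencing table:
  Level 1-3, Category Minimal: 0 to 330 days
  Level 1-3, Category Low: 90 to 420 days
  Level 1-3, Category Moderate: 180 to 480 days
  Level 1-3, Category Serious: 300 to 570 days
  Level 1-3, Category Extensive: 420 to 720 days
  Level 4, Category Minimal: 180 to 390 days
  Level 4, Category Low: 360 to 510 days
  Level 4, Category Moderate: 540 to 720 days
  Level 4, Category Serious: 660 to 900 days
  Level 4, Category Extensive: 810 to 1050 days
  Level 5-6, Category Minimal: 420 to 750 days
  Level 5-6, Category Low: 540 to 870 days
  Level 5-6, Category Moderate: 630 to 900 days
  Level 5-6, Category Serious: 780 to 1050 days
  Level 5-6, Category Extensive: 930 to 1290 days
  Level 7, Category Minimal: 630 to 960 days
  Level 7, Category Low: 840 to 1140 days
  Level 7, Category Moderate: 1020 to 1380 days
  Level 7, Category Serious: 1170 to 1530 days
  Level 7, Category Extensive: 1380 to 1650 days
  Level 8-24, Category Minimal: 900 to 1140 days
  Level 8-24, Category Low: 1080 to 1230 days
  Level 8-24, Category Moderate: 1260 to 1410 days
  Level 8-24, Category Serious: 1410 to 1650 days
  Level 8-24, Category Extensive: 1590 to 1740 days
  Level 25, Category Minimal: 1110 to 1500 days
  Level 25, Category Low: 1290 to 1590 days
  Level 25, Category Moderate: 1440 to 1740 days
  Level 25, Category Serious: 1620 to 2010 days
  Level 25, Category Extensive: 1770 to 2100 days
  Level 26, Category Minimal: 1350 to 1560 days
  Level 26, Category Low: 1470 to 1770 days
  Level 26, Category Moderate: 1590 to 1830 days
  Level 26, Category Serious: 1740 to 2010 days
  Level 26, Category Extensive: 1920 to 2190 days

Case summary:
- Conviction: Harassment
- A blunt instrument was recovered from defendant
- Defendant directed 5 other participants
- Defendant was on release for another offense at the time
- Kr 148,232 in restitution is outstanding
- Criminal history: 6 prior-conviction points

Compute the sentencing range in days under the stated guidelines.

Base offense level for harassment: 24.
S1 does not apply.
S2 does not apply.
S3 applies (level before this adjustment is 24 ≥ 14, so +3): 24 + 3 = 27.
S4 applies (level before this adjustment is 27 ≥ 4, so +3): 27 + 3 = 30.
S5 applies: 30 + 1 = 31.
S6 applies: 31 + 2 = 33.
Level 33 exceeds the maximum of 26; capped at 26.
Final offense level: 26.
Criminal history: 6 prior points → Category Moderate (6-10).
Level 26 falls in the 26 band.
Grid: Level 26 × Category Moderate = 1590-1830 days.

1590-1830 days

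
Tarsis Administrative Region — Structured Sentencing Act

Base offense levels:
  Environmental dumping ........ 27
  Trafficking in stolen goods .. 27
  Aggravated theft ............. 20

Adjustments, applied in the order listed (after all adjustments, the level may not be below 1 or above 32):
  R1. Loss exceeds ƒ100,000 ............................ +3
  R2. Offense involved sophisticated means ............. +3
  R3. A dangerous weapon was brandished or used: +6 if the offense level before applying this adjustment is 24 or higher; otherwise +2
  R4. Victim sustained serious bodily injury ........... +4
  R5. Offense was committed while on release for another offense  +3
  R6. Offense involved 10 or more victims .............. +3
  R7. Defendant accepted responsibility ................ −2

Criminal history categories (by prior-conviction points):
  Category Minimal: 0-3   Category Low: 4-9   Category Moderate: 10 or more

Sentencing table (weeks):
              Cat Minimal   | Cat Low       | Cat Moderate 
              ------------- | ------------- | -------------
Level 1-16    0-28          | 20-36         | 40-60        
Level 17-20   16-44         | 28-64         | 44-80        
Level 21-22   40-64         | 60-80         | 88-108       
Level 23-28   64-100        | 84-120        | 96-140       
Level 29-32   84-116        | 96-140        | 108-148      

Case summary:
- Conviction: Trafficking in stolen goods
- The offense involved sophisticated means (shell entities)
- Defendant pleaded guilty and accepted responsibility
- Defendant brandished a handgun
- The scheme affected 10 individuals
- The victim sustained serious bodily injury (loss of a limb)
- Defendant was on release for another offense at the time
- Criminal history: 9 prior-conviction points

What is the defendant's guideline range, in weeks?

96-140 weeks

Base offense level for trafficking in stolen goods: 27.
R2 applies: 27 + 3 = 30.
R3 applies (level before this adjustment is 30 ≥ 24, so +6): 30 + 6 = 36.
R4 applies: 36 + 4 = 40.
R5 applies: 40 + 3 = 43.
R6 applies: 43 + 3 = 46.
R7 applies: 46 − 2 = 44.
Level 44 exceeds the maximum of 32; capped at 32.
Final offense level: 32.
Criminal history: 9 prior points → Category Low (4-9).
Level 32 falls in the 29-32 band.
Grid: Level 29-32 × Category Low = 96-140 weeks.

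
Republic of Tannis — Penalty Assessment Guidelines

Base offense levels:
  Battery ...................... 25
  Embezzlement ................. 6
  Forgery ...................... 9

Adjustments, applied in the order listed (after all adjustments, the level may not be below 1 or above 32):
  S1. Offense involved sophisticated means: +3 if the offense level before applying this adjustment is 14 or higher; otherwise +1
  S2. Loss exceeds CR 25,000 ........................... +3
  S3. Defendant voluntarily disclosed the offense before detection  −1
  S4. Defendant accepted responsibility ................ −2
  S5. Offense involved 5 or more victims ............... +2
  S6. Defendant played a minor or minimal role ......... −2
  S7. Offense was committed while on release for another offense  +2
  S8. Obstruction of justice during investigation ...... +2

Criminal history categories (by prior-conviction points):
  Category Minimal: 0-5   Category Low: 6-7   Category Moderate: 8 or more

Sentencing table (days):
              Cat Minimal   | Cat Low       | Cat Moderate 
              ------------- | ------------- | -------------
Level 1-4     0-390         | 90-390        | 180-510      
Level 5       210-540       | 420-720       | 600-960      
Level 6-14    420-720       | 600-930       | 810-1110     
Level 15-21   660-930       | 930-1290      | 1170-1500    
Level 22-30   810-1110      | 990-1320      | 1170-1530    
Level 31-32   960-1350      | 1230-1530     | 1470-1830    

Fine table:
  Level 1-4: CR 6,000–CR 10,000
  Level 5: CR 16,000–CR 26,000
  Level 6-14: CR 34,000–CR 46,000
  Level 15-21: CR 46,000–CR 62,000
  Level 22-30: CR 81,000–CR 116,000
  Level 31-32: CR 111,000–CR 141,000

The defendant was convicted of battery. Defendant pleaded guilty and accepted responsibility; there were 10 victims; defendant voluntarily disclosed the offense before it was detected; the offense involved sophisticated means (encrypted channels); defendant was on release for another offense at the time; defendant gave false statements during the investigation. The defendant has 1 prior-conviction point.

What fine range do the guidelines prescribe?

CR 111,000–CR 141,000

Base offense level for battery: 25.
S1 applies (level before this adjustment is 25 ≥ 14, so +3): 25 + 3 = 28.
S2 does not apply.
S3 applies: 28 − 1 = 27.
S4 applies: 27 − 2 = 25.
S5 applies: 25 + 2 = 27.
S6 does not apply.
S7 applies: 27 + 2 = 29.
S8 applies: 29 + 2 = 31.
Final offense level: 31.
Level 31 falls in the 31-32 band.
Fine table: Level 31-32 → CR 111,000–CR 141,000.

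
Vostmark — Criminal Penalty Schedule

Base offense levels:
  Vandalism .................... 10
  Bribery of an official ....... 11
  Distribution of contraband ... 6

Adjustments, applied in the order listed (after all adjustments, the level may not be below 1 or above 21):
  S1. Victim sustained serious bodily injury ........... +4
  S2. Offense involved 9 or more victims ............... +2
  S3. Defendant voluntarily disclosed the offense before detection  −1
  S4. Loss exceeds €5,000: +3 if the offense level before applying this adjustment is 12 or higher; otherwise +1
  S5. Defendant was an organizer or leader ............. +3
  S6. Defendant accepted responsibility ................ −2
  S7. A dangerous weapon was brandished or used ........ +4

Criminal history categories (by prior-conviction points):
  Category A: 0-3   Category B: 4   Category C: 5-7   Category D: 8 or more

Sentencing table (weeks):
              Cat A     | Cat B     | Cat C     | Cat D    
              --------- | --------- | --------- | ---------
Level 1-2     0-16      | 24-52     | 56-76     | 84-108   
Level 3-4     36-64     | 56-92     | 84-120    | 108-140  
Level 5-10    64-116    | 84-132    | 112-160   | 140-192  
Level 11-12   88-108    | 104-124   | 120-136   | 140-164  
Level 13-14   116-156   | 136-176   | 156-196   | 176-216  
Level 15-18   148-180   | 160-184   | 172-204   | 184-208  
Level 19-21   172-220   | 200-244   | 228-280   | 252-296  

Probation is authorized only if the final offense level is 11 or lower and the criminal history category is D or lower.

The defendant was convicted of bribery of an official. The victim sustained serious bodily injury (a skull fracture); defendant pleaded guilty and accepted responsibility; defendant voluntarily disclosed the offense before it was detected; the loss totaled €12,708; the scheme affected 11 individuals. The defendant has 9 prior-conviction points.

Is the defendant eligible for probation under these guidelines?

Base offense level for bribery of an official: 11.
S1 applies: 11 + 4 = 15.
S2 applies: 15 + 2 = 17.
S3 applies: 17 − 1 = 16.
S4 applies (level before this adjustment is 16 ≥ 12, so +3): 16 + 3 = 19.
S6 applies: 19 − 2 = 17.
Final offense level: 17.
Criminal history: 9 prior points → Category D (8+).
Level 17 falls in the 15-18 band.
Grid: Level 15-18 × Category D = 184-208 weeks.
Probation check: level 17 > 11 and category D ≤ D → not eligible.

No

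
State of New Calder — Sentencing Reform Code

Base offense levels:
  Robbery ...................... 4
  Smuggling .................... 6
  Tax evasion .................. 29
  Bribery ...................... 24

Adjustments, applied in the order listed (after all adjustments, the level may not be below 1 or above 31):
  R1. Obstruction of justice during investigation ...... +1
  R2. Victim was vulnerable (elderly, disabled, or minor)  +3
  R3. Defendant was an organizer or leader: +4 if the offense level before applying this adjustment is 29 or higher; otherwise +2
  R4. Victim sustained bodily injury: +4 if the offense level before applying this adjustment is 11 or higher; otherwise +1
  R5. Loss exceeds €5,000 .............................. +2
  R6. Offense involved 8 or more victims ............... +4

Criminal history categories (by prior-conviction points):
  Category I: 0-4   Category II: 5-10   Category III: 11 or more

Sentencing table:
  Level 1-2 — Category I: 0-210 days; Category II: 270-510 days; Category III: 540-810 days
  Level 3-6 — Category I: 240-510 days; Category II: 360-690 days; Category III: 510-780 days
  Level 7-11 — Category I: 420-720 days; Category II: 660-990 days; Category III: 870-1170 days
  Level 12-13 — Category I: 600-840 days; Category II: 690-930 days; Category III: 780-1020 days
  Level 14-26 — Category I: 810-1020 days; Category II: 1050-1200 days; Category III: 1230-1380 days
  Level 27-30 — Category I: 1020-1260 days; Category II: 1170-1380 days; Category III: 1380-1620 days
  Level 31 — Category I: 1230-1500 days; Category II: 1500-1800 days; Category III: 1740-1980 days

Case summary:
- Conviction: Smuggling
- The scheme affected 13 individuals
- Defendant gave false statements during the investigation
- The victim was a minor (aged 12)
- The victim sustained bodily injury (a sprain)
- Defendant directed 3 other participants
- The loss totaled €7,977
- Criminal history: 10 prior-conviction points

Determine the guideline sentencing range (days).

1050-1200 days

Base offense level for smuggling: 6.
R1 applies: 6 + 1 = 7.
R2 applies: 7 + 3 = 10.
R3 applies (level before this adjustment is 10 < 29, so +2): 10 + 2 = 12.
R4 applies (level before this adjustment is 12 ≥ 11, so +4): 12 + 4 = 16.
R5 applies: 16 + 2 = 18.
R6 applies: 18 + 4 = 22.
Final offense level: 22.
Criminal history: 10 prior points → Category II (5-10).
Level 22 falls in the 14-26 band.
Grid: Level 14-26 × Category II = 1050-1200 days.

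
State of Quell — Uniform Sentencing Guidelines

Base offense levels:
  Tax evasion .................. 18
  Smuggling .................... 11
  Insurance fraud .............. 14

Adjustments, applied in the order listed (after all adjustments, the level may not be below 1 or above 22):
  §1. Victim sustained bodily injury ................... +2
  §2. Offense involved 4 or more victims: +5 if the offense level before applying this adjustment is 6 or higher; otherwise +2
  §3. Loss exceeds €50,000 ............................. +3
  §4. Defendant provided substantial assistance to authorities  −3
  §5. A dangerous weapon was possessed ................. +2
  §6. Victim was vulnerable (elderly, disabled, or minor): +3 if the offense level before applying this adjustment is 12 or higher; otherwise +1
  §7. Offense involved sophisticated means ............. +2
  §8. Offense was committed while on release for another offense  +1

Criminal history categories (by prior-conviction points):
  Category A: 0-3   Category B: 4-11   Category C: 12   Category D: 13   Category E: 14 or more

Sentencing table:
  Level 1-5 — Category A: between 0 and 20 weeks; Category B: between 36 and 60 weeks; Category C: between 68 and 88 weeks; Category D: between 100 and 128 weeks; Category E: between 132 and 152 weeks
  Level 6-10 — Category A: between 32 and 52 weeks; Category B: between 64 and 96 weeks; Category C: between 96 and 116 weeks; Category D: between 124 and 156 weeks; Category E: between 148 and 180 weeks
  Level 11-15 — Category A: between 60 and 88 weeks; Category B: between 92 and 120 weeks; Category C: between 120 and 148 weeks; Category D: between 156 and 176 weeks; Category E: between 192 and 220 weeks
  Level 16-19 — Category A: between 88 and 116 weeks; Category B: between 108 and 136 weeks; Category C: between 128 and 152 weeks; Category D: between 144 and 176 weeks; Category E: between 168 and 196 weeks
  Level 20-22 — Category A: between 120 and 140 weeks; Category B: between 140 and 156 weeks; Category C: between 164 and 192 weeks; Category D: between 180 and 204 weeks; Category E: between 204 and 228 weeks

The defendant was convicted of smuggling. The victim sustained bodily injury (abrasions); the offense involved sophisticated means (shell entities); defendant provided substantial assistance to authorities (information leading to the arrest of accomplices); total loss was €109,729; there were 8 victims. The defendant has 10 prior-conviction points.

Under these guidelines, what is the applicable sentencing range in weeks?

Base offense level for smuggling: 11.
§1 applies: 11 + 2 = 13.
§2 applies (level before this adjustment is 13 ≥ 6, so +5): 13 + 5 = 18.
§3 applies: 18 + 3 = 21.
§4 applies: 21 − 3 = 18.
§7 applies: 18 + 2 = 20.
§8 does not apply.
Final offense level: 20.
Criminal history: 10 prior points → Category B (4-11).
Level 20 falls in the 20-22 band.
Grid: Level 20-22 × Category B = 140-156 weeks.

140-156 weeks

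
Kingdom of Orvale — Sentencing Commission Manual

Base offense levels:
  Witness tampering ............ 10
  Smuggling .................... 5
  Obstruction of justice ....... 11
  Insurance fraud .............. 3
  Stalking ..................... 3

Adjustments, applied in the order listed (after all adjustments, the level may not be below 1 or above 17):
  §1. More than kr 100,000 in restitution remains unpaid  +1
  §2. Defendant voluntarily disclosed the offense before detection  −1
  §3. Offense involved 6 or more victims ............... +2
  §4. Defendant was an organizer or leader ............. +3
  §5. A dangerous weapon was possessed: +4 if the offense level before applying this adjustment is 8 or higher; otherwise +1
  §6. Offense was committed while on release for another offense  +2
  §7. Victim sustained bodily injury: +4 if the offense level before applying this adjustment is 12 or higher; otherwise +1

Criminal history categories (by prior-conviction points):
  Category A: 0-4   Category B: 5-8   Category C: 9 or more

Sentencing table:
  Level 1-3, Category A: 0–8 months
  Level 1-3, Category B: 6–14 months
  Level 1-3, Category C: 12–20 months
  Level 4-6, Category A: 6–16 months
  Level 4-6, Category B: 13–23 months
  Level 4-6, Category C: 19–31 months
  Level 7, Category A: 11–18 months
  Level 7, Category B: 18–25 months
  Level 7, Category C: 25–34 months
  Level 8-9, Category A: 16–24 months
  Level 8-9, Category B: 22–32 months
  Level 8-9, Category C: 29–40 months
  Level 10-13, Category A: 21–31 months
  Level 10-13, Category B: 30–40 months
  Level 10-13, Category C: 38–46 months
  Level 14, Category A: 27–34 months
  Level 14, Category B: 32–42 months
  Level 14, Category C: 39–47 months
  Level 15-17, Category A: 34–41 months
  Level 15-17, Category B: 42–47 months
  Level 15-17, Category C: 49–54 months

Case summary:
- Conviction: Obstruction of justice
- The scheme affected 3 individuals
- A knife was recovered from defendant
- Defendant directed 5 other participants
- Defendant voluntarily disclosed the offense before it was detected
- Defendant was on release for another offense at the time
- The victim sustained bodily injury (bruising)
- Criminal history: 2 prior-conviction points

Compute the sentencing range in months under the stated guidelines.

Base offense level for obstruction of justice: 11.
§1 does not apply.
§2 applies: 11 − 1 = 10.
§3 does not apply.
§4 applies: 10 + 3 = 13.
§5 applies (level before this adjustment is 13 ≥ 8, so +4): 13 + 4 = 17.
§6 applies: 17 + 2 = 19.
§7 applies (level before this adjustment is 19 ≥ 12, so +4): 19 + 4 = 23.
Level 23 exceeds the maximum of 17; capped at 17.
Final offense level: 17.
Criminal history: 2 prior points → Category A (0-4).
Level 17 falls in the 15-17 band.
Grid: Level 15-17 × Category A = 34-41 months.

34-41 months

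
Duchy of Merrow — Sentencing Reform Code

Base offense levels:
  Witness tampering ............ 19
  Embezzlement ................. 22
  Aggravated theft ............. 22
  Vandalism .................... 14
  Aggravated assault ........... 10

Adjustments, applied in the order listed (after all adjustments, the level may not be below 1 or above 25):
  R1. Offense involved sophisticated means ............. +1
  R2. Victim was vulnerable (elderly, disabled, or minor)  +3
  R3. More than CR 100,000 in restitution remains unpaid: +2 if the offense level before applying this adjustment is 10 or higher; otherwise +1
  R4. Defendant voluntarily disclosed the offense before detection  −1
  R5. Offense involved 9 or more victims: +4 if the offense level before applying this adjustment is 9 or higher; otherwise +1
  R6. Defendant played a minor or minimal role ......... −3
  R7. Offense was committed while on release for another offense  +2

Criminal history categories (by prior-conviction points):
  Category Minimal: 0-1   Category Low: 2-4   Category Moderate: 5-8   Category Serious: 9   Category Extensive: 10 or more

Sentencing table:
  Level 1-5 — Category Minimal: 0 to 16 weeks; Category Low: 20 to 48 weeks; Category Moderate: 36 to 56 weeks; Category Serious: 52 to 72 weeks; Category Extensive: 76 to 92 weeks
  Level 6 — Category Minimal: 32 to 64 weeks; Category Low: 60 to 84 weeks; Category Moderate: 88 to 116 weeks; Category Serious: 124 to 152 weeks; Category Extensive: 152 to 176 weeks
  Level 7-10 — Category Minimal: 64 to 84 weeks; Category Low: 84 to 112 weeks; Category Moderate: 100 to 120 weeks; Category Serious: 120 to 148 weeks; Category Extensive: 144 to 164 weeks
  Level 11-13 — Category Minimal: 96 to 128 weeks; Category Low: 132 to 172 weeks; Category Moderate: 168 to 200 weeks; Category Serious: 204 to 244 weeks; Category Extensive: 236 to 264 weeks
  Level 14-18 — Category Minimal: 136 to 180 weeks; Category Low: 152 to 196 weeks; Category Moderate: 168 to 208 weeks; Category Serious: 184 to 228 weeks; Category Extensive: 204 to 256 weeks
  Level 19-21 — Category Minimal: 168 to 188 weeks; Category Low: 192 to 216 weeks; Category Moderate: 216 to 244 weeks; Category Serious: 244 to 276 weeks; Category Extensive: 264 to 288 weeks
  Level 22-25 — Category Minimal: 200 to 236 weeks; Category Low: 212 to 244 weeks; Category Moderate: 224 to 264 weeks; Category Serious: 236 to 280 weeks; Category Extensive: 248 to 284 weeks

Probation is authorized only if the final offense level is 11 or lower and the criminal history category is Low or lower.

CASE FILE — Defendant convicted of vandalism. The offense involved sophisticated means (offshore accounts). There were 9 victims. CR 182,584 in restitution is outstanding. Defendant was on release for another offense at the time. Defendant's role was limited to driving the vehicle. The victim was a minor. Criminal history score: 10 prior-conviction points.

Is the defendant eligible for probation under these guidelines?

Base offense level for vandalism: 14.
R1 applies: 14 + 1 = 15.
R2 applies: 15 + 3 = 18.
R3 applies (level before this adjustment is 18 ≥ 10, so +2): 18 + 2 = 20.
R5 applies (level before this adjustment is 20 ≥ 9, so +4): 20 + 4 = 24.
R6 applies: 24 − 3 = 21.
R7 applies: 21 + 2 = 23.
Final offense level: 23.
Criminal history: 10 prior points → Category Extensive (10+).
Level 23 falls in the 22-25 band.
Grid: Level 22-25 × Category Extensive = 248-284 weeks.
Probation check: level 23 > 11 and category Extensive > Low → not eligible.

No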